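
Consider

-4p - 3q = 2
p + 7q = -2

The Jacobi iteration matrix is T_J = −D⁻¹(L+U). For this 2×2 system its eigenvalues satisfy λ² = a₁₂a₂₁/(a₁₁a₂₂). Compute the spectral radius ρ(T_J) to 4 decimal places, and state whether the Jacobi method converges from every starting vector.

0.3273

a₁₂a₂₁/(a₁₁a₂₂) = (-3)·(1) / ((-4)·(7)) = 0.107143
ρ = √|0.107143| = √0.107143 = 0.3273
ρ < 1, so Jacobi converges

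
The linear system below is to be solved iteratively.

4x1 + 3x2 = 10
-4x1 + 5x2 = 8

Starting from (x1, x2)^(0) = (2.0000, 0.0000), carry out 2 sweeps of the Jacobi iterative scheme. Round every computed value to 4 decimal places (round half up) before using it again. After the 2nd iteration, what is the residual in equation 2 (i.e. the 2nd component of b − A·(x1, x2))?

Iteration 1:
  x1 = (10 - (3)·0.0000) / (4) = 2.5000
  x2 = (8 - (-4)·2.0000) / (5) = 3.2000
Iteration 2:
  x1 = (10 - (3)·3.2000) / (4) = 0.1000
  x2 = (8 - (-4)·2.5000) / (5) = 3.6000
Residual b − A·x = (-1.2000, -9.6000)

-9.6000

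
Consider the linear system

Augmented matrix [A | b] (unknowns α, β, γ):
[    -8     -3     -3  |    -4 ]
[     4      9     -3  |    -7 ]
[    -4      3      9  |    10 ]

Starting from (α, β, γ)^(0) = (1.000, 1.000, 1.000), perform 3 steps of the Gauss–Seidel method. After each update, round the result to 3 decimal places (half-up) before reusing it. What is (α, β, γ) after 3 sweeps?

(0.174, -0.398, 1.321)

Iteration 1:
  α = (-4 - (-3)·1.000 - (-3)·1.000) / (-8) = -0.250
  β = (-7 - (4)·-0.250 - (-3)·1.000) / (9) = -0.333
  γ = (10 - (-4)·-0.250 - (3)·-0.333) / (9) = 1.111
Iteration 2:
  α = (-4 - (-3)·-0.333 - (-3)·1.111) / (-8) = 0.208
  β = (-7 - (4)·0.208 - (-3)·1.111) / (9) = -0.500
  γ = (10 - (-4)·0.208 - (3)·-0.500) / (9) = 1.370
Iteration 3:
  α = (-4 - (-3)·-0.500 - (-3)·1.370) / (-8) = 0.174
  β = (-7 - (4)·0.174 - (-3)·1.370) / (9) = -0.398
  γ = (10 - (-4)·0.174 - (3)·-0.398) / (9) = 1.321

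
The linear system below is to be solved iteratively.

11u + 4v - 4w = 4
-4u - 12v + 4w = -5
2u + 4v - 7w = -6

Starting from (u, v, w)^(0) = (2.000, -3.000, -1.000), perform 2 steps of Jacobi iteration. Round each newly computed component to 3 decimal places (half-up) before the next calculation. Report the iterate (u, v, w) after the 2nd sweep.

Iteration 1:
  u = (4 - (4)·-3.000 - (-4)·-1.000) / (11) = 1.091
  v = (-5 - (-4)·2.000 - (4)·-1.000) / (-12) = -0.583
  w = (-6 - (2)·2.000 - (4)·-3.000) / (-7) = -0.286
Iteration 2:
  u = (4 - (4)·-0.583 - (-4)·-0.286) / (11) = 0.472
  v = (-5 - (-4)·1.091 - (4)·-0.286) / (-12) = -0.042
  w = (-6 - (2)·1.091 - (4)·-0.583) / (-7) = 0.836

(0.472, -0.042, 0.836)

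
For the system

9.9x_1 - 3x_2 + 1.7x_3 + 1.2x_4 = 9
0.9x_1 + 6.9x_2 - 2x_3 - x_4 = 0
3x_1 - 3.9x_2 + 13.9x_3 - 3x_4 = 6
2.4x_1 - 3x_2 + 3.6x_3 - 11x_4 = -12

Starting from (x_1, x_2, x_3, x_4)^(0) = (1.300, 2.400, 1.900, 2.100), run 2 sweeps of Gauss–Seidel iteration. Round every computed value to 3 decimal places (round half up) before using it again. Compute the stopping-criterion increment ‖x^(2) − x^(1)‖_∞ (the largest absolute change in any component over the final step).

0.370

Iteration 1:
  x_1 = (9 - (-3)·2.400 - (1.7)·1.900 - (1.2)·2.100) / (9.9) = 1.056
  x_2 = (0 - (0.9)·1.056 - (-2)·1.900 - (-1)·2.100) / (6.9) = 0.717
  x_3 = (6 - (3)·1.056 - (-3.9)·0.717 - (-3)·2.100) / (13.9) = 0.858
  x_4 = (-12 - (2.4)·1.056 - (-3)·0.717 - (3.6)·0.858) / (-11) = 1.407
Iteration 2:
  x_1 = (9 - (-3)·0.717 - (1.7)·0.858 - (1.2)·1.407) / (9.9) = 0.808
  x_2 = (0 - (0.9)·0.808 - (-2)·0.858 - (-1)·1.407) / (6.9) = 0.347
  x_3 = (6 - (3)·0.808 - (-3.9)·0.347 - (-3)·1.407) / (13.9) = 0.658
  x_4 = (-12 - (2.4)·0.808 - (-3)·0.347 - (3.6)·0.658) / (-11) = 1.388
Change: (-0.248, -0.370, -0.200, -0.019) → max |·| = 0.370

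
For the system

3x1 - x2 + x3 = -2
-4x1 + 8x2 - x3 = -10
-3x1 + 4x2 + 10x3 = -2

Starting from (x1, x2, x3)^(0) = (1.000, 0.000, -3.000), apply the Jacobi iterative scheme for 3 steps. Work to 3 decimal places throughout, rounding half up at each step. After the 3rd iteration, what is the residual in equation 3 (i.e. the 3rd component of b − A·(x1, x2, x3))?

2.496

Iteration 1:
  x1 = (-2 - (-1)·0.000 - (1)·-3.000) / (3) = 0.333
  x2 = (-10 - (-4)·1.000 - (-1)·-3.000) / (8) = -1.125
  x3 = (-2 - (-3)·1.000 - (4)·0.000) / (10) = 0.100
Iteration 2:
  x1 = (-2 - (-1)·-1.125 - (1)·0.100) / (3) = -1.075
  x2 = (-10 - (-4)·0.333 - (-1)·0.100) / (8) = -1.071
  x3 = (-2 - (-3)·0.333 - (4)·-1.125) / (10) = 0.350
Iteration 3:
  x1 = (-2 - (-1)·-1.071 - (1)·0.350) / (3) = -1.140
  x2 = (-10 - (-4)·-1.075 - (-1)·0.350) / (8) = -1.744
  x3 = (-2 - (-3)·-1.075 - (4)·-1.071) / (10) = -0.094
Residual b − A·x = (-0.230, -0.702, 2.496)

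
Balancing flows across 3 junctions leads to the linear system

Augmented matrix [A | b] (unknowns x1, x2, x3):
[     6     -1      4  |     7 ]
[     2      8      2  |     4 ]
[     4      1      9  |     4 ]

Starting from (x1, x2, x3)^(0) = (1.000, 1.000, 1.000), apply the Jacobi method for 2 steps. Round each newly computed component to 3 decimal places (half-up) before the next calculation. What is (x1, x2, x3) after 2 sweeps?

(1.241, 0.361, 0.148)

Iteration 1:
  x1 = (7 - (-1)·1.000 - (4)·1.000) / (6) = 0.667
  x2 = (4 - (2)·1.000 - (2)·1.000) / (8) = 0.000
  x3 = (4 - (4)·1.000 - (1)·1.000) / (9) = -0.111
Iteration 2:
  x1 = (7 - (-1)·0.000 - (4)·-0.111) / (6) = 1.241
  x2 = (4 - (2)·0.667 - (2)·-0.111) / (8) = 0.361
  x3 = (4 - (4)·0.667 - (1)·0.000) / (9) = 0.148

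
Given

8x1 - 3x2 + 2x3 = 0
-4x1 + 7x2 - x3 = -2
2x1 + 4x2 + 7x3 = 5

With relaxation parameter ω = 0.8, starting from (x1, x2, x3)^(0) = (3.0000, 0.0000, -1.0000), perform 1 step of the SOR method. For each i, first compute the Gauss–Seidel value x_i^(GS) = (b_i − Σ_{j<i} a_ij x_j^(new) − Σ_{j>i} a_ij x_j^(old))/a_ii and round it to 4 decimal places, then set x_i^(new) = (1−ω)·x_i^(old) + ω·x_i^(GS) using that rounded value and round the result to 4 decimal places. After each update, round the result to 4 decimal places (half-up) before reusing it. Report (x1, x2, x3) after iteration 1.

(0.8000, 0.0229, 0.1781)

Iteration 1:
  x1: GS value = (0 - (-3)·0.0000 - (2)·-1.0000) / (8) = 0.2500;  x1 ← (1−ω)·3.0000 + ω·0.2500 = 0.8000
  x2: GS value = (-2 - (-4)·0.8000 - (-1)·-1.0000) / (7) = 0.0286;  x2 ← (1−ω)·0.0000 + ω·0.0286 = 0.0229
  x3: GS value = (5 - (2)·0.8000 - (4)·0.0229) / (7) = 0.4726;  x3 ← (1−ω)·-1.0000 + ω·0.4726 = 0.1781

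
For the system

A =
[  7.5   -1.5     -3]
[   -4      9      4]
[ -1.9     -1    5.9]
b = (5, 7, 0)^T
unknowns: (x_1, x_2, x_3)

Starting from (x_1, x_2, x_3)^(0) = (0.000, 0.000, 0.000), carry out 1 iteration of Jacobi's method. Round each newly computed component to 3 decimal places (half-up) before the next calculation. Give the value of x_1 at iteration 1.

Iteration 1:
  x_1 = (5 - (-1.5)·0.000 - (-3)·0.000) / (7.5) = 0.667
  x_2 = (7 - (-4)·0.000 - (4)·0.000) / (9) = 0.778
  x_3 = (0 - (-1.9)·0.000 - (-1)·0.000) / (5.9) = 0.000

0.667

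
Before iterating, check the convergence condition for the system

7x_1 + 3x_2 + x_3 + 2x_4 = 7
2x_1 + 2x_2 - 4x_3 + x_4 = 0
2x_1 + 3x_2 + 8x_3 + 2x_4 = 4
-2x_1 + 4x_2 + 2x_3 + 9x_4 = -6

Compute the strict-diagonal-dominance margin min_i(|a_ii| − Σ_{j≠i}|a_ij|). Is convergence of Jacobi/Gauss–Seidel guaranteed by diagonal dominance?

-5

row 1: |7| − (3+1+2) = 1
row 2: |2| − (2+4+1) = -5
row 3: |8| − (2+3+2) = 1
row 4: |9| − (2+4+2) = 1
minimum over rows = -5 → not strictly diagonally dominant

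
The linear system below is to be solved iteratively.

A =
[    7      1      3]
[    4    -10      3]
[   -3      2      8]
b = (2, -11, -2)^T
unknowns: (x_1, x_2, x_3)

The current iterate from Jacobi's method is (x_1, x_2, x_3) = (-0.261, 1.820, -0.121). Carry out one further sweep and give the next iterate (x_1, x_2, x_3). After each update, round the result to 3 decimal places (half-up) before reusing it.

One sweep:
  x_1 = (2 - (1)·1.820 - (3)·-0.121) / (7) = 0.078
  x_2 = (-11 - (4)·-0.261 - (3)·-0.121) / (-10) = 0.959
  x_3 = (-2 - (-3)·-0.261 - (2)·1.820) / (8) = -0.803

(0.078, 0.959, -0.803)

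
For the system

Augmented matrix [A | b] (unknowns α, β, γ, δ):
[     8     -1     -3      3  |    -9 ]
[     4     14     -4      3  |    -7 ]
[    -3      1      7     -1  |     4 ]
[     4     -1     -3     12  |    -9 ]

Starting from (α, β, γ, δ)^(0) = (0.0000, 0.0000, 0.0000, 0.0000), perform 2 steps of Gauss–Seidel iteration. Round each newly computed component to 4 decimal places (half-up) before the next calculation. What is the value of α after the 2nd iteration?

-0.9688

Iteration 1:
  α = (-9 - (-1)·0.0000 - (-3)·0.0000 - (3)·0.0000) / (8) = -1.1250
  β = (-7 - (4)·-1.1250 - (-4)·0.0000 - (3)·0.0000) / (14) = -0.1786
  γ = (4 - (-3)·-1.1250 - (1)·-0.1786 - (-1)·0.0000) / (7) = 0.1148
  δ = (-9 - (4)·-1.1250 - (-1)·-0.1786 - (-3)·0.1148) / (12) = -0.3612
Iteration 2:
  α = (-9 - (-1)·-0.1786 - (-3)·0.1148 - (3)·-0.3612) / (8) = -0.9688
  β = (-7 - (4)·-0.9688 - (-4)·0.1148 - (3)·-0.3612) / (14) = -0.1130
  γ = (4 - (-3)·-0.9688 - (1)·-0.1130 - (-1)·-0.3612) / (7) = 0.1208
  δ = (-9 - (4)·-0.9688 - (-1)·-0.1130 - (-3)·0.1208) / (12) = -0.4063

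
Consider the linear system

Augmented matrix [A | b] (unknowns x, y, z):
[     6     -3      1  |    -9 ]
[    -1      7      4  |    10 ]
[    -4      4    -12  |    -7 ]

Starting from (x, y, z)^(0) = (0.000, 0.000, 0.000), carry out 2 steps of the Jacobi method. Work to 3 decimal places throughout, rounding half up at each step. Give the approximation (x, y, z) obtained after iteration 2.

(-0.883, 0.881, 1.560)

Iteration 1:
  x = (-9 - (-3)·0.000 - (1)·0.000) / (6) = -1.500
  y = (10 - (-1)·0.000 - (4)·0.000) / (7) = 1.429
  z = (-7 - (-4)·0.000 - (4)·0.000) / (-12) = 0.583
Iteration 2:
  x = (-9 - (-3)·1.429 - (1)·0.583) / (6) = -0.883
  y = (10 - (-1)·-1.500 - (4)·0.583) / (7) = 0.881
  z = (-7 - (-4)·-1.500 - (4)·1.429) / (-12) = 1.560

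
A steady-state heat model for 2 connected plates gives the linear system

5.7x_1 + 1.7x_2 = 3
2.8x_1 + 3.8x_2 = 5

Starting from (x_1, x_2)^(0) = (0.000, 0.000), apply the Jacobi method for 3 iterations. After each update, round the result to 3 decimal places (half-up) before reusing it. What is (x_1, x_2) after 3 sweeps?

Iteration 1:
  x_1 = (3 - (1.7)·0.000) / (5.7) = 0.526
  x_2 = (5 - (2.8)·0.000) / (3.8) = 1.316
Iteration 2:
  x_1 = (3 - (1.7)·1.316) / (5.7) = 0.134
  x_2 = (5 - (2.8)·0.526) / (3.8) = 0.928
Iteration 3:
  x_1 = (3 - (1.7)·0.928) / (5.7) = 0.250
  x_2 = (5 - (2.8)·0.134) / (3.8) = 1.217

(0.250, 1.217)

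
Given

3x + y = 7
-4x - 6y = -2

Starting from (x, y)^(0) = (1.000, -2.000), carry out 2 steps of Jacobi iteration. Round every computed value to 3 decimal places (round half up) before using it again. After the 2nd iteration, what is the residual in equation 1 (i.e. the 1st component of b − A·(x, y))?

Iteration 1:
  x = (7 - (1)·-2.000) / (3) = 3.000
  y = (-2 - (-4)·1.000) / (-6) = -0.333
Iteration 2:
  x = (7 - (1)·-0.333) / (3) = 2.444
  y = (-2 - (-4)·3.000) / (-6) = -1.667
Residual b − A·x = (1.335, -2.226)

1.335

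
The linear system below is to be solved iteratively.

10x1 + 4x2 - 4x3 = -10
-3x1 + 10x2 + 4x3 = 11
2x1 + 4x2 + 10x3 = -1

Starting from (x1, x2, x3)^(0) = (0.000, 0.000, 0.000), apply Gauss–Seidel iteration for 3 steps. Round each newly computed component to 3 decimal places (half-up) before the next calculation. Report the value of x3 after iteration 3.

Iteration 1:
  x1 = (-10 - (4)·0.000 - (-4)·0.000) / (10) = -1.000
  x2 = (11 - (-3)·-1.000 - (4)·0.000) / (10) = 0.800
  x3 = (-1 - (2)·-1.000 - (4)·0.800) / (10) = -0.220
Iteration 2:
  x1 = (-10 - (4)·0.800 - (-4)·-0.220) / (10) = -1.408
  x2 = (11 - (-3)·-1.408 - (4)·-0.220) / (10) = 0.766
  x3 = (-1 - (2)·-1.408 - (4)·0.766) / (10) = -0.125
Iteration 3:
  x1 = (-10 - (4)·0.766 - (-4)·-0.125) / (10) = -1.356
  x2 = (11 - (-3)·-1.356 - (4)·-0.125) / (10) = 0.743
  x3 = (-1 - (2)·-1.356 - (4)·0.743) / (10) = -0.126

-0.126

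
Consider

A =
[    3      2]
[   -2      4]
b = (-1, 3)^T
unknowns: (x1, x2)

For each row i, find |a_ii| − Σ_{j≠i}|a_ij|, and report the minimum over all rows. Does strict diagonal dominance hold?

1

row 1: |3| − (2) = 1
row 2: |4| − (2) = 2
minimum over rows = 1 → strictly diagonally dominant (convergence guaranteed)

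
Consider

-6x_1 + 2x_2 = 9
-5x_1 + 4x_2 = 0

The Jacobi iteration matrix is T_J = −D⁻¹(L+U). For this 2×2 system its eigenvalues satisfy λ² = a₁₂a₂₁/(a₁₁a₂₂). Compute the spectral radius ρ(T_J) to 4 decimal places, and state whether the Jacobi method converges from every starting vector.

0.6455

a₁₂a₂₁/(a₁₁a₂₂) = (2)·(-5) / ((-6)·(4)) = 0.416667
ρ = √|0.416667| = √0.416667 = 0.6455
ρ < 1, so Jacobi converges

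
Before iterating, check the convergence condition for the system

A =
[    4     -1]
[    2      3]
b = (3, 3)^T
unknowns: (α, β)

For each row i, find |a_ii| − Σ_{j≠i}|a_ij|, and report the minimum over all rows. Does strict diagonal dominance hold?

row 1: |4| − (1) = 3
row 2: |3| − (2) = 1
minimum over rows = 1 → strictly diagonally dominant (convergence guaranteed)

1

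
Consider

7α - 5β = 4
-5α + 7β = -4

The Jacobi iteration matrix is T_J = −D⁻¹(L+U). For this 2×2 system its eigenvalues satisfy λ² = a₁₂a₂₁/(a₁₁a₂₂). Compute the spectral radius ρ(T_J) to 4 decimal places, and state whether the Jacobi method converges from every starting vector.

0.7143

a₁₂a₂₁/(a₁₁a₂₂) = (-5)·(-5) / ((7)·(7)) = 0.510204
ρ = √|0.510204| = √0.510204 = 0.7143
ρ < 1, so Jacobi converges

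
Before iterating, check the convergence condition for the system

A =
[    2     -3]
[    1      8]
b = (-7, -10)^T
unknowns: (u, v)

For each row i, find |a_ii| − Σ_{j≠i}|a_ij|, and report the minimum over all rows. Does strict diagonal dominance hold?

row 1: |2| − (3) = -1
row 2: |8| − (1) = 7
minimum over rows = -1 → not strictly diagonally dominant

-1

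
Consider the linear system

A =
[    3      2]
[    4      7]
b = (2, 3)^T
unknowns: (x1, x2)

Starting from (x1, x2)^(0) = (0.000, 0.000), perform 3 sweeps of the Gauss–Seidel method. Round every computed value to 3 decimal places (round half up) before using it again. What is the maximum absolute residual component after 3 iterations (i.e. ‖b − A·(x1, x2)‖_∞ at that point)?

Iteration 1:
  x1 = (2 - (2)·0.000) / (3) = 0.667
  x2 = (3 - (4)·0.667) / (7) = 0.047
Iteration 2:
  x1 = (2 - (2)·0.047) / (3) = 0.635
  x2 = (3 - (4)·0.635) / (7) = 0.066
Iteration 3:
  x1 = (2 - (2)·0.066) / (3) = 0.623
  x2 = (3 - (4)·0.623) / (7) = 0.073
Residual b − A·x = (-0.015, -0.003); ∞-norm = 0.015

0.015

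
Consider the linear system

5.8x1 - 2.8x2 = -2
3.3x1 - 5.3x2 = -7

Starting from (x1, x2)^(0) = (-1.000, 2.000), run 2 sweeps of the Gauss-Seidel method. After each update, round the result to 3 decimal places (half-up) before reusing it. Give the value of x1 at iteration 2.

0.479

Iteration 1:
  x1 = (-2 - (-2.8)·2.000) / (5.8) = 0.621
  x2 = (-7 - (3.3)·0.621) / (-5.3) = 1.707
Iteration 2:
  x1 = (-2 - (-2.8)·1.707) / (5.8) = 0.479
  x2 = (-7 - (3.3)·0.479) / (-5.3) = 1.619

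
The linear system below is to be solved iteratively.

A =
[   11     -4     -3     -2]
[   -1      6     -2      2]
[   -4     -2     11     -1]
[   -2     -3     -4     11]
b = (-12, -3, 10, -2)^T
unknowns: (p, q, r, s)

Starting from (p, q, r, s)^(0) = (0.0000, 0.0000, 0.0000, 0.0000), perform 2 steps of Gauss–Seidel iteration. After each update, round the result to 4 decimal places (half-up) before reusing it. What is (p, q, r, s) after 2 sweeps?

Iteration 1:
  p = (-12 - (-4)·0.0000 - (-3)·0.0000 - (-2)·0.0000) / (11) = -1.0909
  q = (-3 - (-1)·-1.0909 - (-2)·0.0000 - (2)·0.0000) / (6) = -0.6818
  r = (10 - (-4)·-1.0909 - (-2)·-0.6818 - (-1)·0.0000) / (11) = 0.3884
  s = (-2 - (-2)·-1.0909 - (-3)·-0.6818 - (-4)·0.3884) / (11) = -0.4249
Iteration 2:
  p = (-12 - (-4)·-0.6818 - (-3)·0.3884 - (-2)·-0.4249) / (11) = -1.3102
  q = (-3 - (-1)·-1.3102 - (-2)·0.3884 - (2)·-0.4249) / (6) = -0.4473
  r = (10 - (-4)·-1.3102 - (-2)·-0.4473 - (-1)·-0.4249) / (11) = 0.3127
  s = (-2 - (-2)·-1.3102 - (-3)·-0.4473 - (-4)·0.3127) / (11) = -0.4283

(-1.3102, -0.4473, 0.3127, -0.4283)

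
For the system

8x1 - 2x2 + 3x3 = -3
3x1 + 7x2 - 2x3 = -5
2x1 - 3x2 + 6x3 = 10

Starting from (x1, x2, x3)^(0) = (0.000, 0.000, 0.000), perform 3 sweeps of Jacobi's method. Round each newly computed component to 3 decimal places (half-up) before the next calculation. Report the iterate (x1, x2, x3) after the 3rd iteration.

Iteration 1:
  x1 = (-3 - (-2)·0.000 - (3)·0.000) / (8) = -0.375
  x2 = (-5 - (3)·0.000 - (-2)·0.000) / (7) = -0.714
  x3 = (10 - (2)·0.000 - (-3)·0.000) / (6) = 1.667
Iteration 2:
  x1 = (-3 - (-2)·-0.714 - (3)·1.667) / (8) = -1.179
  x2 = (-5 - (3)·-0.375 - (-2)·1.667) / (7) = -0.077
  x3 = (10 - (2)·-0.375 - (-3)·-0.714) / (6) = 1.435
Iteration 3:
  x1 = (-3 - (-2)·-0.077 - (3)·1.435) / (8) = -0.932
  x2 = (-5 - (3)·-1.179 - (-2)·1.435) / (7) = 0.201
  x3 = (10 - (2)·-1.179 - (-3)·-0.077) / (6) = 2.021

(-0.932, 0.201, 2.021)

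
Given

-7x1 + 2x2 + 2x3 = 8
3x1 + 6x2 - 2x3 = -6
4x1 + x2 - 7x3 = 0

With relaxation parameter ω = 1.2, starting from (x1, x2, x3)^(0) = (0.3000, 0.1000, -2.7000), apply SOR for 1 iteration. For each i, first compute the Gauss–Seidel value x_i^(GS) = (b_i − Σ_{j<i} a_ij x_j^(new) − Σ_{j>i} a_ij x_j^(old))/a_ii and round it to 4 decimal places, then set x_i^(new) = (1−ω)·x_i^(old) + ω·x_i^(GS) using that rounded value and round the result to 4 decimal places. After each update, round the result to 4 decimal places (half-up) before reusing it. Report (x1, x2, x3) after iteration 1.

(-2.3228, -0.9063, -1.2082)

Iteration 1:
  x1: GS value = (8 - (2)·0.1000 - (2)·-2.7000) / (-7) = -1.8857;  x1 ← (1−ω)·0.3000 + ω·-1.8857 = -2.3228
  x2: GS value = (-6 - (3)·-2.3228 - (-2)·-2.7000) / (6) = -0.7386;  x2 ← (1−ω)·0.1000 + ω·-0.7386 = -0.9063
  x3: GS value = (0 - (4)·-2.3228 - (1)·-0.9063) / (-7) = -1.4568;  x3 ← (1−ω)·-2.7000 + ω·-1.4568 = -1.2082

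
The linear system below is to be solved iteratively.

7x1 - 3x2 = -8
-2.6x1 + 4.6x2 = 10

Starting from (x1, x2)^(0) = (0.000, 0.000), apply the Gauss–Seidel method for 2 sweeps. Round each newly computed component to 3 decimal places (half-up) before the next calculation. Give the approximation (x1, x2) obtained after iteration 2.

Iteration 1:
  x1 = (-8 - (-3)·0.000) / (7) = -1.143
  x2 = (10 - (-2.6)·-1.143) / (4.6) = 1.528
Iteration 2:
  x1 = (-8 - (-3)·1.528) / (7) = -0.488
  x2 = (10 - (-2.6)·-0.488) / (4.6) = 1.898

(-0.488, 1.898)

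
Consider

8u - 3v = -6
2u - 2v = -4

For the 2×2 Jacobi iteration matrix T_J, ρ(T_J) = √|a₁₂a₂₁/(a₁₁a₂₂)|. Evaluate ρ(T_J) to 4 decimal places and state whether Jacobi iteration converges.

0.6124

a₁₂a₂₁/(a₁₁a₂₂) = (-3)·(2) / ((8)·(-2)) = 0.375000
ρ = √|0.375000| = √0.375000 = 0.6124
ρ < 1, so Jacobi converges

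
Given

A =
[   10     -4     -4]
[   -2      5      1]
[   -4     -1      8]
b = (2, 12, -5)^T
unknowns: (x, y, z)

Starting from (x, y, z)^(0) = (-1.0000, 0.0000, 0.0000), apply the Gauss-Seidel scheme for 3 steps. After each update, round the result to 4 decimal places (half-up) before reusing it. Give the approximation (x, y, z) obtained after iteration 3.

(1.4696, 2.9301, 0.4761)

Iteration 1:
  x = (2 - (-4)·0.0000 - (-4)·0.0000) / (10) = 0.2000
  y = (12 - (-2)·0.2000 - (1)·0.0000) / (5) = 2.4800
  z = (-5 - (-4)·0.2000 - (-1)·2.4800) / (8) = -0.2150
Iteration 2:
  x = (2 - (-4)·2.4800 - (-4)·-0.2150) / (10) = 1.1060
  y = (12 - (-2)·1.1060 - (1)·-0.2150) / (5) = 2.8854
  z = (-5 - (-4)·1.1060 - (-1)·2.8854) / (8) = 0.2887
Iteration 3:
  x = (2 - (-4)·2.8854 - (-4)·0.2887) / (10) = 1.4696
  y = (12 - (-2)·1.4696 - (1)·0.2887) / (5) = 2.9301
  z = (-5 - (-4)·1.4696 - (-1)·2.9301) / (8) = 0.4761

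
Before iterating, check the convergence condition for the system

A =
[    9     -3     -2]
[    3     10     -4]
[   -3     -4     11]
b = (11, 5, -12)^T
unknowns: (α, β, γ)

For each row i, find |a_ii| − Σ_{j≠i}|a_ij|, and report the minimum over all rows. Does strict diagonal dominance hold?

row 1: |9| − (3+2) = 4
row 2: |10| − (3+4) = 3
row 3: |11| − (3+4) = 4
minimum over rows = 3 → strictly diagonally dominant (convergence guaranteed)

3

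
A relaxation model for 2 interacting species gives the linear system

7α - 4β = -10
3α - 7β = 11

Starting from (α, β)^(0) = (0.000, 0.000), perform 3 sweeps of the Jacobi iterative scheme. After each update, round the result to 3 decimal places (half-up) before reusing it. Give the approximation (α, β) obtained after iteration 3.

(-2.677, -2.568)

Iteration 1:
  α = (-10 - (-4)·0.000) / (7) = -1.429
  β = (11 - (3)·0.000) / (-7) = -1.571
Iteration 2:
  α = (-10 - (-4)·-1.571) / (7) = -2.326
  β = (11 - (3)·-1.429) / (-7) = -2.184
Iteration 3:
  α = (-10 - (-4)·-2.184) / (7) = -2.677
  β = (11 - (3)·-2.326) / (-7) = -2.568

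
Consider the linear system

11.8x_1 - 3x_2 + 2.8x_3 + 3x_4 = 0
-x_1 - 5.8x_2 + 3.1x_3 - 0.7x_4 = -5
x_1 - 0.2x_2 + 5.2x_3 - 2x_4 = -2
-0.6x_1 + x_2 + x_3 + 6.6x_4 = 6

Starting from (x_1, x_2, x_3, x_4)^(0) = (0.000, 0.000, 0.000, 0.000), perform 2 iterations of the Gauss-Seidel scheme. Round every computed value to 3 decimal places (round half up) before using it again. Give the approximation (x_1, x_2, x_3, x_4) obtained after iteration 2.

Iteration 1:
  x_1 = (0 - (-3)·0.000 - (2.8)·0.000 - (3)·0.000) / (11.8) = 0.000
  x_2 = (-5 - (-1)·0.000 - (3.1)·0.000 - (-0.7)·0.000) / (-5.8) = 0.862
  x_3 = (-2 - (1)·0.000 - (-0.2)·0.862 - (-2)·0.000) / (5.2) = -0.351
  x_4 = (6 - (-0.6)·0.000 - (1)·0.862 - (1)·-0.351) / (6.6) = 0.832
Iteration 2:
  x_1 = (0 - (-3)·0.862 - (2.8)·-0.351 - (3)·0.832) / (11.8) = 0.091
  x_2 = (-5 - (-1)·0.091 - (3.1)·-0.351 - (-0.7)·0.832) / (-5.8) = 0.558
  x_3 = (-2 - (1)·0.091 - (-0.2)·0.558 - (-2)·0.832) / (5.2) = -0.061
  x_4 = (6 - (-0.6)·0.091 - (1)·0.558 - (1)·-0.061) / (6.6) = 0.842

(0.091, 0.558, -0.061, 0.842)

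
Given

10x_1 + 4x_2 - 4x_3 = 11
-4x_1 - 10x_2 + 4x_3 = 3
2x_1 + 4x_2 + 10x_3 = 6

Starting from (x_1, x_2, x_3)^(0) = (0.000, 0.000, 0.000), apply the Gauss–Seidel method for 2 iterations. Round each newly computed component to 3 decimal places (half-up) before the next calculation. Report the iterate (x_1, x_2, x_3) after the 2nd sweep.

(1.666, -0.696, 0.545)

Iteration 1:
  x_1 = (11 - (4)·0.000 - (-4)·0.000) / (10) = 1.100
  x_2 = (3 - (-4)·1.100 - (4)·0.000) / (-10) = -0.740
  x_3 = (6 - (2)·1.100 - (4)·-0.740) / (10) = 0.676
Iteration 2:
  x_1 = (11 - (4)·-0.740 - (-4)·0.676) / (10) = 1.666
  x_2 = (3 - (-4)·1.666 - (4)·0.676) / (-10) = -0.696
  x_3 = (6 - (2)·1.666 - (4)·-0.696) / (10) = 0.545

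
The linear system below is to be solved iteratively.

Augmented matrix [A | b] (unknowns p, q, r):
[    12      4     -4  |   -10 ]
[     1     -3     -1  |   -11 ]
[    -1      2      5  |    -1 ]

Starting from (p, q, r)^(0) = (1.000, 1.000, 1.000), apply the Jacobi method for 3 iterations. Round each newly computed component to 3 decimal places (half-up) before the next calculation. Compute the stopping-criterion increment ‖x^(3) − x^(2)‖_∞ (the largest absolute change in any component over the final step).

Iteration 1:
  p = (-10 - (4)·1.000 - (-4)·1.000) / (12) = -0.833
  q = (-11 - (1)·1.000 - (-1)·1.000) / (-3) = 3.667
  r = (-1 - (-1)·1.000 - (2)·1.000) / (5) = -0.400
Iteration 2:
  p = (-10 - (4)·3.667 - (-4)·-0.400) / (12) = -2.189
  q = (-11 - (1)·-0.833 - (-1)·-0.400) / (-3) = 3.522
  r = (-1 - (-1)·-0.833 - (2)·3.667) / (5) = -1.833
Iteration 3:
  p = (-10 - (4)·3.522 - (-4)·-1.833) / (12) = -2.618
  q = (-11 - (1)·-2.189 - (-1)·-1.833) / (-3) = 3.548
  r = (-1 - (-1)·-2.189 - (2)·3.522) / (5) = -2.047
Change: (-0.429, 0.026, -0.214) → max |·| = 0.429

0.429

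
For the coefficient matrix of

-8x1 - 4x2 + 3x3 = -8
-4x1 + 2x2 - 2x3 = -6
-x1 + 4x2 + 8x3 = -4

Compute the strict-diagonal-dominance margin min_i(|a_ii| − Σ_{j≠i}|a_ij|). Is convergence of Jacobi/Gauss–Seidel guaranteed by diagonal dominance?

-4

row 1: |-8| − (4+3) = 1
row 2: |2| − (4+2) = -4
row 3: |8| − (1+4) = 3
minimum over rows = -4 → not strictly diagonally dominant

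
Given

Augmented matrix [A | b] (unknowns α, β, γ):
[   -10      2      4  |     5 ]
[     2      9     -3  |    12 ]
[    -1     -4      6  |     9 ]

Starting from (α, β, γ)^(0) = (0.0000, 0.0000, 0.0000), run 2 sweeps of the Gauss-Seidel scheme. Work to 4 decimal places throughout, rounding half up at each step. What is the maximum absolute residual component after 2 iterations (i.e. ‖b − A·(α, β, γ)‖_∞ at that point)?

3.2424

Iteration 1:
  α = (5 - (2)·0.0000 - (4)·0.0000) / (-10) = -0.5000
  β = (12 - (2)·-0.5000 - (-3)·0.0000) / (9) = 1.4444
  γ = (9 - (-1)·-0.5000 - (-4)·1.4444) / (6) = 2.3796
Iteration 2:
  α = (5 - (2)·1.4444 - (4)·2.3796) / (-10) = 0.7407
  β = (12 - (2)·0.7407 - (-3)·2.3796) / (9) = 1.9619
  γ = (9 - (-1)·0.7407 - (-4)·1.9619) / (6) = 2.9314
Residual b − A·x = (-3.2424, 1.6557, -0.0001); ∞-norm = 3.2424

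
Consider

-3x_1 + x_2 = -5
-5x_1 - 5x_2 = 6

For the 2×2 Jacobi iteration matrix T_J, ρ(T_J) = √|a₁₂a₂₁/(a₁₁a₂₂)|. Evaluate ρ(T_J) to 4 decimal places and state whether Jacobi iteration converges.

a₁₂a₂₁/(a₁₁a₂₂) = (1)·(-5) / ((-3)·(-5)) = -0.333333
ρ = √|-0.333333| = √0.333333 = 0.5774
ρ < 1, so Jacobi converges

0.5774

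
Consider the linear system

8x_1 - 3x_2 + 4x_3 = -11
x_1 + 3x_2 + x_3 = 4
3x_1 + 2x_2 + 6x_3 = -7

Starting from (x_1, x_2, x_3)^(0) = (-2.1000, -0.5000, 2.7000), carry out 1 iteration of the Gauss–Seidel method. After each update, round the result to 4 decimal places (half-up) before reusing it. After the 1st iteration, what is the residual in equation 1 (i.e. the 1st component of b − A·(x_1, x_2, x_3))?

Iteration 1:
  x_1 = (-11 - (-3)·-0.5000 - (4)·2.7000) / (8) = -2.9125
  x_2 = (4 - (1)·-2.9125 - (1)·2.7000) / (3) = 1.4042
  x_3 = (-7 - (3)·-2.9125 - (2)·1.4042) / (6) = -0.1785
Residual b − A·x = (17.2266, 2.8784, 0.0001)

17.2266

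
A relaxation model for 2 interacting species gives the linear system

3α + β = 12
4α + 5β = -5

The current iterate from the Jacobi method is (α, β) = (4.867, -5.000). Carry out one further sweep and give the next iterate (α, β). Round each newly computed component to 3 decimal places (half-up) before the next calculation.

(5.667, -4.894)

One sweep:
  α = (12 - (1)·-5.000) / (3) = 5.667
  β = (-5 - (4)·4.867) / (5) = -4.894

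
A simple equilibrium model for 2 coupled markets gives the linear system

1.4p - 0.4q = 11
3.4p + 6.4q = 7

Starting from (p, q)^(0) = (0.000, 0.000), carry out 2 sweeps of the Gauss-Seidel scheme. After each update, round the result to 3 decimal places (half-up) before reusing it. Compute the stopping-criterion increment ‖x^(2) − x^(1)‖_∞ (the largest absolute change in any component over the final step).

Iteration 1:
  p = (11 - (-0.4)·0.000) / (1.4) = 7.857
  q = (7 - (3.4)·7.857) / (6.4) = -3.080
Iteration 2:
  p = (11 - (-0.4)·-3.080) / (1.4) = 6.977
  q = (7 - (3.4)·6.977) / (6.4) = -2.613
Change: (-0.880, 0.467) → max |·| = 0.880

0.880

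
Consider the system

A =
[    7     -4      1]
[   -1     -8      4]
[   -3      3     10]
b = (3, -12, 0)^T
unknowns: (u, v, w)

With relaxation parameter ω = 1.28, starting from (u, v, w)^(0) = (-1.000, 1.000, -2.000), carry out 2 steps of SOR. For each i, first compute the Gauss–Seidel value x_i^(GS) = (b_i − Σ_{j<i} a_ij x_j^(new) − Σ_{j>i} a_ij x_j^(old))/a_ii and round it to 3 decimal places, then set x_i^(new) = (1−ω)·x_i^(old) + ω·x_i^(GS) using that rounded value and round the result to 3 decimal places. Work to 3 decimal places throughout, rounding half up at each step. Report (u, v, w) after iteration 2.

Iteration 1:
  u: GS value = (3 - (-4)·1.000 - (1)·-2.000) / (7) = 1.286;  u ← (1−ω)·-1.000 + ω·1.286 = 1.926
  v: GS value = (-12 - (-1)·1.926 - (4)·-2.000) / (-8) = 0.259;  v ← (1−ω)·1.000 + ω·0.259 = 0.052
  w: GS value = (0 - (-3)·1.926 - (3)·0.052) / (10) = 0.562;  w ← (1−ω)·-2.000 + ω·0.562 = 1.279
Iteration 2:
  u: GS value = (3 - (-4)·0.052 - (1)·1.279) / (7) = 0.276;  u ← (1−ω)·1.926 + ω·0.276 = -0.186
  v: GS value = (-12 - (-1)·-0.186 - (4)·1.279) / (-8) = 2.163;  v ← (1−ω)·0.052 + ω·2.163 = 2.754
  w: GS value = (0 - (-3)·-0.186 - (3)·2.754) / (10) = -0.882;  w ← (1−ω)·1.279 + ω·-0.882 = -1.487

(-0.186, 2.754, -1.487)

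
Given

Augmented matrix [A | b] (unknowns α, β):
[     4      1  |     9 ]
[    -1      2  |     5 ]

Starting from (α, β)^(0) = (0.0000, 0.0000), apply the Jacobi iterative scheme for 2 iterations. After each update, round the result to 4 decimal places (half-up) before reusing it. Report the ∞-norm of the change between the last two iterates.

1.1250

Iteration 1:
  α = (9 - (1)·0.0000) / (4) = 2.2500
  β = (5 - (-1)·0.0000) / (2) = 2.5000
Iteration 2:
  α = (9 - (1)·2.5000) / (4) = 1.6250
  β = (5 - (-1)·2.2500) / (2) = 3.6250
Change: (-0.6250, 1.1250) → max |·| = 1.1250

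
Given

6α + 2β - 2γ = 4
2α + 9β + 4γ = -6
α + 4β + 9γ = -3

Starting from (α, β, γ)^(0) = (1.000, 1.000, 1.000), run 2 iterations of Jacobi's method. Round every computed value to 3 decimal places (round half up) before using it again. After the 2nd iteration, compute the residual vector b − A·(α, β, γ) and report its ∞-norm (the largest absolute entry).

4.590

Iteration 1:
  α = (4 - (2)·1.000 - (-2)·1.000) / (6) = 0.667
  β = (-6 - (2)·1.000 - (4)·1.000) / (9) = -1.333
  γ = (-3 - (1)·1.000 - (4)·1.000) / (9) = -0.889
Iteration 2:
  α = (4 - (2)·-1.333 - (-2)·-0.889) / (6) = 0.815
  β = (-6 - (2)·0.667 - (4)·-0.889) / (9) = -0.420
  γ = (-3 - (1)·0.667 - (4)·-1.333) / (9) = 0.185
Residual b − A·x = (0.320, -4.590, -3.800); ∞-norm = 4.590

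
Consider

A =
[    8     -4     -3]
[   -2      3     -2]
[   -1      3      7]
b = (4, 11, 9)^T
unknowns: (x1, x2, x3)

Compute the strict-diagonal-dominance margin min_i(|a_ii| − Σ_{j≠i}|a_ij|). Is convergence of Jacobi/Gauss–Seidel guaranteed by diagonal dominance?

-1

row 1: |8| − (4+3) = 1
row 2: |3| − (2+2) = -1
row 3: |7| − (1+3) = 3
minimum over rows = -1 → not strictly diagonally dominant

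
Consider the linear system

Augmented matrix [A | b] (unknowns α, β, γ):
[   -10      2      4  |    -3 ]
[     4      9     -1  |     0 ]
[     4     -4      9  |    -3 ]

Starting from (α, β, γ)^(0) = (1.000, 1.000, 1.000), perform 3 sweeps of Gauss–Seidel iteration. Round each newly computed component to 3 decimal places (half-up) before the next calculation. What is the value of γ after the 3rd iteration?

Iteration 1:
  α = (-3 - (2)·1.000 - (4)·1.000) / (-10) = 0.900
  β = (0 - (4)·0.900 - (-1)·1.000) / (9) = -0.289
  γ = (-3 - (4)·0.900 - (-4)·-0.289) / (9) = -0.862
Iteration 2:
  α = (-3 - (2)·-0.289 - (4)·-0.862) / (-10) = -0.103
  β = (0 - (4)·-0.103 - (-1)·-0.862) / (9) = -0.050
  γ = (-3 - (4)·-0.103 - (-4)·-0.050) / (9) = -0.310
Iteration 3:
  α = (-3 - (2)·-0.050 - (4)·-0.310) / (-10) = 0.166
  β = (0 - (4)·0.166 - (-1)·-0.310) / (9) = -0.108
  γ = (-3 - (4)·0.166 - (-4)·-0.108) / (9) = -0.455

-0.455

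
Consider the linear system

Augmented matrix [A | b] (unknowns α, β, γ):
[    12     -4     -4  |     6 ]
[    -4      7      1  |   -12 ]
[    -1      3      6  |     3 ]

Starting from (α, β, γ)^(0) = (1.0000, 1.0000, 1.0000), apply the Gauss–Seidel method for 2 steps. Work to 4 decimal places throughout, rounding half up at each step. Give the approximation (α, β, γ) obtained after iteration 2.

Iteration 1:
  α = (6 - (-4)·1.0000 - (-4)·1.0000) / (12) = 1.1667
  β = (-12 - (-4)·1.1667 - (1)·1.0000) / (7) = -1.1905
  γ = (3 - (-1)·1.1667 - (3)·-1.1905) / (6) = 1.2897
Iteration 2:
  α = (6 - (-4)·-1.1905 - (-4)·1.2897) / (12) = 0.5331
  β = (-12 - (-4)·0.5331 - (1)·1.2897) / (7) = -1.5939
  γ = (3 - (-1)·0.5331 - (3)·-1.5939) / (6) = 1.3858

(0.5331, -1.5939, 1.3858)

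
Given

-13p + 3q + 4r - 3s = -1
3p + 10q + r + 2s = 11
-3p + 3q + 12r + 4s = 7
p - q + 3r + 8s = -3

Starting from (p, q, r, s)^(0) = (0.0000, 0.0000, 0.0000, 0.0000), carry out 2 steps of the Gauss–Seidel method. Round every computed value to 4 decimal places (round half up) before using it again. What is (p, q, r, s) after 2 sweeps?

(0.5145, 0.9873, 0.5901, -0.5372)

Iteration 1:
  p = (-1 - (3)·0.0000 - (4)·0.0000 - (-3)·0.0000) / (-13) = 0.0769
  q = (11 - (3)·0.0769 - (1)·0.0000 - (2)·0.0000) / (10) = 1.0769
  r = (7 - (-3)·0.0769 - (3)·1.0769 - (4)·0.0000) / (12) = 0.3333
  s = (-3 - (1)·0.0769 - (-1)·1.0769 - (3)·0.3333) / (8) = -0.3750
Iteration 2:
  p = (-1 - (3)·1.0769 - (4)·0.3333 - (-3)·-0.3750) / (-13) = 0.5145
  q = (11 - (3)·0.5145 - (1)·0.3333 - (2)·-0.3750) / (10) = 0.9873
  r = (7 - (-3)·0.5145 - (3)·0.9873 - (4)·-0.3750) / (12) = 0.5901
  s = (-3 - (1)·0.5145 - (-1)·0.9873 - (3)·0.5901) / (8) = -0.5372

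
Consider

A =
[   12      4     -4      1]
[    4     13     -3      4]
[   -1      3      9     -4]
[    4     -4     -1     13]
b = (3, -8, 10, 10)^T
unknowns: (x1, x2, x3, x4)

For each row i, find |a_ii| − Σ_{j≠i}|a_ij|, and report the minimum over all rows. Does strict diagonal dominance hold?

row 1: |12| − (4+4+1) = 3
row 2: |13| − (4+3+4) = 2
row 3: |9| − (1+3+4) = 1
row 4: |13| − (4+4+1) = 4
minimum over rows = 1 → strictly diagonally dominant (convergence guaranteed)

1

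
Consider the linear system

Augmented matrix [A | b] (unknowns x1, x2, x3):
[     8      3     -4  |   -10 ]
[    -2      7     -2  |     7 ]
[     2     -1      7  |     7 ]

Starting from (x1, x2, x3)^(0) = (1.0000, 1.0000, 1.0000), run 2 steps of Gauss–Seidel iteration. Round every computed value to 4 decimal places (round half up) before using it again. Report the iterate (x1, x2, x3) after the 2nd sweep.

(-0.8820, 1.1649, 1.4184)

Iteration 1:
  x1 = (-10 - (3)·1.0000 - (-4)·1.0000) / (8) = -1.1250
  x2 = (7 - (-2)·-1.1250 - (-2)·1.0000) / (7) = 0.9643
  x3 = (7 - (2)·-1.1250 - (-1)·0.9643) / (7) = 1.4592
Iteration 2:
  x1 = (-10 - (3)·0.9643 - (-4)·1.4592) / (8) = -0.8820
  x2 = (7 - (-2)·-0.8820 - (-2)·1.4592) / (7) = 1.1649
  x3 = (7 - (2)·-0.8820 - (-1)·1.1649) / (7) = 1.4184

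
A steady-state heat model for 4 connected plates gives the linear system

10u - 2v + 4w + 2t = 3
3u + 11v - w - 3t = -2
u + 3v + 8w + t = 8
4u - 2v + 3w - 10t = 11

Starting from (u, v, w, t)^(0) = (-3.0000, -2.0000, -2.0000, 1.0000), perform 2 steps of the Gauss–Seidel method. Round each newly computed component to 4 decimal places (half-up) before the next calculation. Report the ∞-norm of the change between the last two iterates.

Iteration 1:
  u = (3 - (-2)·-2.0000 - (4)·-2.0000 - (2)·1.0000) / (10) = 0.5000
  v = (-2 - (3)·0.5000 - (-1)·-2.0000 - (-3)·1.0000) / (11) = -0.2273
  w = (8 - (1)·0.5000 - (3)·-0.2273 - (1)·1.0000) / (8) = 0.8977
  t = (11 - (4)·0.5000 - (-2)·-0.2273 - (3)·0.8977) / (-10) = -0.5852
Iteration 2:
  u = (3 - (-2)·-0.2273 - (4)·0.8977 - (2)·-0.5852) / (10) = 0.0125
  v = (-2 - (3)·0.0125 - (-1)·0.8977 - (-3)·-0.5852) / (11) = -0.2632
  w = (8 - (1)·0.0125 - (3)·-0.2632 - (1)·-0.5852) / (8) = 1.1703
  t = (11 - (4)·0.0125 - (-2)·-0.2632 - (3)·1.1703) / (-10) = -0.6913
Change: (-0.4875, -0.0359, 0.2726, -0.1061) → max |·| = 0.4875

0.4875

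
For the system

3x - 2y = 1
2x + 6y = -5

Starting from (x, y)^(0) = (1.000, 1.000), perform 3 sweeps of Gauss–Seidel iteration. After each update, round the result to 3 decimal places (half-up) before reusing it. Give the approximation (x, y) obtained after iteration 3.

Iteration 1:
  x = (1 - (-2)·1.000) / (3) = 1.000
  y = (-5 - (2)·1.000) / (6) = -1.167
Iteration 2:
  x = (1 - (-2)·-1.167) / (3) = -0.445
  y = (-5 - (2)·-0.445) / (6) = -0.685
Iteration 3:
  x = (1 - (-2)·-0.685) / (3) = -0.123
  y = (-5 - (2)·-0.123) / (6) = -0.792

(-0.123, -0.792)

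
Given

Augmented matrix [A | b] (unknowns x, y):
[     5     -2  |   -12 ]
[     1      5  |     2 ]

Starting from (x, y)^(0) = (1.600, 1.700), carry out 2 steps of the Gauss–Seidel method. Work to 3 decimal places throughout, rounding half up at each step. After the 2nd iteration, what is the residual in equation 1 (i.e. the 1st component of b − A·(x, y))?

0.150

Iteration 1:
  x = (-12 - (-2)·1.700) / (5) = -1.720
  y = (2 - (1)·-1.720) / (5) = 0.744
Iteration 2:
  x = (-12 - (-2)·0.744) / (5) = -2.102
  y = (2 - (1)·-2.102) / (5) = 0.820
Residual b − A·x = (0.150, 0.002)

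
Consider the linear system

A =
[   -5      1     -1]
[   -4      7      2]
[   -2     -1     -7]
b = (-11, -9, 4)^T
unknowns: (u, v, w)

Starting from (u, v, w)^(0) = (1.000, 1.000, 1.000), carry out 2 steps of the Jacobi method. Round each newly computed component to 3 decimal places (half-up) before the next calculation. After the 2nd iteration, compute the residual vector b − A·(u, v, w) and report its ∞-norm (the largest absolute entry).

Iteration 1:
  u = (-11 - (1)·1.000 - (-1)·1.000) / (-5) = 2.200
  v = (-9 - (-4)·1.000 - (2)·1.000) / (7) = -1.000
  w = (4 - (-2)·1.000 - (-1)·1.000) / (-7) = -1.000
Iteration 2:
  u = (-11 - (1)·-1.000 - (-1)·-1.000) / (-5) = 2.200
  v = (-9 - (-4)·2.200 - (2)·-1.000) / (7) = 0.257
  w = (4 - (-2)·2.200 - (-1)·-1.000) / (-7) = -1.057
Residual b − A·x = (-1.314, 0.115, 1.258); ∞-norm = 1.314

1.314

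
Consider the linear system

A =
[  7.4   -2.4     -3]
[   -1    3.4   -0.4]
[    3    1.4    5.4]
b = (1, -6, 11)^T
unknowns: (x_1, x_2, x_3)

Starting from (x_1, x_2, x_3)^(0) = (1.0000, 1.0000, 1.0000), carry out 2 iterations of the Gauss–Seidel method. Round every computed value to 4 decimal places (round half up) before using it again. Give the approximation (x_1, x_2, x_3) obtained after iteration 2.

(0.4609, -1.4035, 2.1449)

Iteration 1:
  x_1 = (1 - (-2.4)·1.0000 - (-3)·1.0000) / (7.4) = 0.8649
  x_2 = (-6 - (-1)·0.8649 - (-0.4)·1.0000) / (3.4) = -1.3927
  x_3 = (11 - (3)·0.8649 - (1.4)·-1.3927) / (5.4) = 1.9176
Iteration 2:
  x_1 = (1 - (-2.4)·-1.3927 - (-3)·1.9176) / (7.4) = 0.4609
  x_2 = (-6 - (-1)·0.4609 - (-0.4)·1.9176) / (3.4) = -1.4035
  x_3 = (11 - (3)·0.4609 - (1.4)·-1.4035) / (5.4) = 2.1449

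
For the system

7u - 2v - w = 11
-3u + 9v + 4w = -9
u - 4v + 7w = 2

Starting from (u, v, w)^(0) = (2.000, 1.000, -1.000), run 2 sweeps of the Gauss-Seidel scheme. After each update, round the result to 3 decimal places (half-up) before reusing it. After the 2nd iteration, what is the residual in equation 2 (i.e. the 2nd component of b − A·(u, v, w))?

Iteration 1:
  u = (11 - (-2)·1.000 - (-1)·-1.000) / (7) = 1.714
  v = (-9 - (-3)·1.714 - (4)·-1.000) / (9) = 0.016
  w = (2 - (1)·1.714 - (-4)·0.016) / (7) = 0.050
Iteration 2:
  u = (11 - (-2)·0.016 - (-1)·0.050) / (7) = 1.583
  v = (-9 - (-3)·1.583 - (4)·0.050) / (9) = -0.495
  w = (2 - (1)·1.583 - (-4)·-0.495) / (7) = -0.223
Residual b − A·x = (-1.294, 1.096, -0.002)

1.096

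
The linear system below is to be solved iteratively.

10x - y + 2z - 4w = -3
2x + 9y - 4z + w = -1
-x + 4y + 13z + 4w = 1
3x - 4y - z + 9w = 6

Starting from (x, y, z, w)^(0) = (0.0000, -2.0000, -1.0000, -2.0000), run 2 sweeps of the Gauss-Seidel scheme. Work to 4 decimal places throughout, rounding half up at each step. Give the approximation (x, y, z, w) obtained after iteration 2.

(-0.0101, 0.0551, -0.2683, 0.6647)

Iteration 1:
  x = (-3 - (-1)·-2.0000 - (2)·-1.0000 - (-4)·-2.0000) / (10) = -1.1000
  y = (-1 - (2)·-1.1000 - (-4)·-1.0000 - (1)·-2.0000) / (9) = -0.0889
  z = (1 - (-1)·-1.1000 - (4)·-0.0889 - (4)·-2.0000) / (13) = 0.6350
  w = (6 - (3)·-1.1000 - (-4)·-0.0889 - (-1)·0.6350) / (9) = 1.0644
Iteration 2:
  x = (-3 - (-1)·-0.0889 - (2)·0.6350 - (-4)·1.0644) / (10) = -0.0101
  y = (-1 - (2)·-0.0101 - (-4)·0.6350 - (1)·1.0644) / (9) = 0.0551
  z = (1 - (-1)·-0.0101 - (4)·0.0551 - (4)·1.0644) / (13) = -0.2683
  w = (6 - (3)·-0.0101 - (-4)·0.0551 - (-1)·-0.2683) / (9) = 0.6647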